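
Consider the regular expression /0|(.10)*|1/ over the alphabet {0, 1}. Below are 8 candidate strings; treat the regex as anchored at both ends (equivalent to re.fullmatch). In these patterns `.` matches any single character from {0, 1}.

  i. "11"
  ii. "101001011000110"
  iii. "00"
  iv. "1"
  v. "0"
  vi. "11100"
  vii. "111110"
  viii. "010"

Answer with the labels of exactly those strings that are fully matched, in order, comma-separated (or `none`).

i → no match
ii → no match
iii → no match
iv → match
v → match
vi → no match
vii → no match
viii → match

iv, v, viii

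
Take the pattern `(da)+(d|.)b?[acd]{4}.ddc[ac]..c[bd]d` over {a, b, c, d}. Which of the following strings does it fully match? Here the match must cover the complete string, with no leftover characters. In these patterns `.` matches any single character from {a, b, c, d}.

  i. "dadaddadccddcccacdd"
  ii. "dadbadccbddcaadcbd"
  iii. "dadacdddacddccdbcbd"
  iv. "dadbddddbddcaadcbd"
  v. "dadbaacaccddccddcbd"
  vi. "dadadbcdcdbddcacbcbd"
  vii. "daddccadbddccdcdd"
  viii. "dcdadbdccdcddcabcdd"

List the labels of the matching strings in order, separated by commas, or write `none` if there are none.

i → match
ii → match
iii → match
iv → match
v → no match
vi → match
vii → no match
viii → no match — must start with "da"

i, ii, iii, iv, vi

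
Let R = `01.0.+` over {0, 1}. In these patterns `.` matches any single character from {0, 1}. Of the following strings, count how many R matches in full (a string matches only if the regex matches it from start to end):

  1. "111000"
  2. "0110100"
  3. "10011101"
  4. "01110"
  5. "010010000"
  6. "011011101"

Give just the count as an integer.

3

1 → no match — must start with "01"
2 → match
3 → no match — must start with "01"
4 → no match
5 → match
6 → match
Total matched: 3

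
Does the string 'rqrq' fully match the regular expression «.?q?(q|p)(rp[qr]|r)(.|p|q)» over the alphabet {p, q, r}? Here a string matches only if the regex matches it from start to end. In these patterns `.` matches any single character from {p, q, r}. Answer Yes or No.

Yes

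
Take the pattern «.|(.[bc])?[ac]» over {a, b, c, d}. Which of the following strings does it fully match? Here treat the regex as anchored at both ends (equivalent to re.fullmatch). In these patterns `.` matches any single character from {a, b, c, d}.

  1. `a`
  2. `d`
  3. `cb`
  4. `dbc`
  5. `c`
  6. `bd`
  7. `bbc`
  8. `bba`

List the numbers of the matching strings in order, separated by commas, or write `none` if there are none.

1 → match
2 → match
3 → no match
4 → match
5 → match
6 → no match
7 → match
8 → match

1, 2, 4, 5, 7, 8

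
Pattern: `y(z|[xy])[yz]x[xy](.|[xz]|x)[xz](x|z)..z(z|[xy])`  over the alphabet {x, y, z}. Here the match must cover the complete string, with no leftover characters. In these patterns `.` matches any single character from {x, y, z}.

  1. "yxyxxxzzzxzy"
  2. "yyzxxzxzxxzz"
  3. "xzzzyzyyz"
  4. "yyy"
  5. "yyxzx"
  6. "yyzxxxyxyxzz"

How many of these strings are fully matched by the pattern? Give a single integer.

2

1. "yxyxxxzzzxzy" → match
2. "yyzxxzxzxxzz" → match
3. "xzzzyzyyz" → no match — must start with "y"
4. "yyy" → no match
5. "yyxzx" → no match
6. "yyzxxxyxyxzz" → no match
Total matched: 2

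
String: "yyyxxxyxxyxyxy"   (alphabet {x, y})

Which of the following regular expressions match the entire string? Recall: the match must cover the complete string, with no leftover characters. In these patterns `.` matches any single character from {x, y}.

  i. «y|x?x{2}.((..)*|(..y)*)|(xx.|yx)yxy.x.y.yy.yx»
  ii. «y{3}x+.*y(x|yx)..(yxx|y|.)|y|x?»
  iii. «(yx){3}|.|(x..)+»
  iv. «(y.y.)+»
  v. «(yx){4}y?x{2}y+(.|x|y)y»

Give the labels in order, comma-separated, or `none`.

i → no match
ii → match
iii → no match
iv → no match
v → no match — must start with "yx"

ii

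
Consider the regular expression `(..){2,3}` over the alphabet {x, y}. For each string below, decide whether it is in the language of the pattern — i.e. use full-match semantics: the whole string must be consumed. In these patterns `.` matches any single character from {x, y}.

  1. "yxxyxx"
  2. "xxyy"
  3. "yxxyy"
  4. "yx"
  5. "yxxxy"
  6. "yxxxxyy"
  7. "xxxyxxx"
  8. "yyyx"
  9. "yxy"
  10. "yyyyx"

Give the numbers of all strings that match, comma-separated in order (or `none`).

1, 2, 8

1. "yxxyxx" → match
2. "xxyy" → match
3. "yxxyy" → no match
4. "yx" → no match
5. "yxxxy" → no match
6. "yxxxxyy" → no match
7. "xxxyxxx" → no match
8. "yyyx" → match
9. "yxy" → no match
10. "yyyyx" → no match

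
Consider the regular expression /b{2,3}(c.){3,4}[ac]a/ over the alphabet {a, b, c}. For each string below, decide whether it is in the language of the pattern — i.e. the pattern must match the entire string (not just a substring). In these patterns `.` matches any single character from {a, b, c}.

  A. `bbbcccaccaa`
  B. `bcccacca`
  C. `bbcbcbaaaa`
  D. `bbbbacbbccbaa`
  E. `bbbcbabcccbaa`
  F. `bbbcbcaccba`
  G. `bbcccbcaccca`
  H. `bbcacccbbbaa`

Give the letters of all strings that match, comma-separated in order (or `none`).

A → match
B → no match
C → no match
D → no match
E → no match
F → no match
G → match
H → no match

A, G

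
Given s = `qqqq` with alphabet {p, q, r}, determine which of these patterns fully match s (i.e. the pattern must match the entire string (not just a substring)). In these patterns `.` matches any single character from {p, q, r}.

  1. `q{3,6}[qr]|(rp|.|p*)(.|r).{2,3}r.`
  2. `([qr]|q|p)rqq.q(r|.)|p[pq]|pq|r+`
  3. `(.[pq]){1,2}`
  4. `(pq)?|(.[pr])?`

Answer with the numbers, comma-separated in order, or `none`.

1 → match
2 → no match
3 → match
4 → no match

1, 3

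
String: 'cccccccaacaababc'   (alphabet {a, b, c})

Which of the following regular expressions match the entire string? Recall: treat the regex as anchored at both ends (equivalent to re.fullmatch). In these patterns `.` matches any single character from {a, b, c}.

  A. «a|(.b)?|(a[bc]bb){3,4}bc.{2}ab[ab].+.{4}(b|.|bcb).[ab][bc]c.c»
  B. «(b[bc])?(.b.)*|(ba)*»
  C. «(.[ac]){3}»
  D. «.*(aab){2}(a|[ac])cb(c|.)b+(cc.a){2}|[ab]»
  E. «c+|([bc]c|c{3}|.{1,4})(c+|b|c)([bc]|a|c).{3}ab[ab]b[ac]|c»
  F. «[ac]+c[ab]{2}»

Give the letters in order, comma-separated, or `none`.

E

A → no match
B → no match
C → no match
D → no match
E → match
F → no match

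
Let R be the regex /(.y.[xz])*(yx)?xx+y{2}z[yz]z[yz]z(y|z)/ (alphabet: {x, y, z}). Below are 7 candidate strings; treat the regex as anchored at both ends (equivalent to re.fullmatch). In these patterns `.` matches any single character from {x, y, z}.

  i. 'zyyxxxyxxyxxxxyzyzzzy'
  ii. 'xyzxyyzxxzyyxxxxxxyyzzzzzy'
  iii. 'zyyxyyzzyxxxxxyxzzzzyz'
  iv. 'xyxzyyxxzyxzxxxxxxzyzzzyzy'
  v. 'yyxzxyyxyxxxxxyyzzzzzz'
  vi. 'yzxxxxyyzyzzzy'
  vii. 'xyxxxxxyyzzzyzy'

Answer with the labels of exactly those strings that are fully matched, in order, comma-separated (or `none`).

v, vii

i → no match
ii → no match
iii → no match
iv → no match
v → match
vi → no match
vii → match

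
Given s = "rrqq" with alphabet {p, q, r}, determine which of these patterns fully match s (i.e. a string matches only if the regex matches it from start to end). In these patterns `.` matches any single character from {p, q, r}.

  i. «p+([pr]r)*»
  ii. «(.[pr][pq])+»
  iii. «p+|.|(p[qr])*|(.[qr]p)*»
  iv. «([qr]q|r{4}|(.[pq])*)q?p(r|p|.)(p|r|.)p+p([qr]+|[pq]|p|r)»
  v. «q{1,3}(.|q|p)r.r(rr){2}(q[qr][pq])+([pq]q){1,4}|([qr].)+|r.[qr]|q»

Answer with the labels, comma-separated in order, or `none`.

i → no match — must start with "p"
ii → no match
iii → no match
iv → no match
v → match

v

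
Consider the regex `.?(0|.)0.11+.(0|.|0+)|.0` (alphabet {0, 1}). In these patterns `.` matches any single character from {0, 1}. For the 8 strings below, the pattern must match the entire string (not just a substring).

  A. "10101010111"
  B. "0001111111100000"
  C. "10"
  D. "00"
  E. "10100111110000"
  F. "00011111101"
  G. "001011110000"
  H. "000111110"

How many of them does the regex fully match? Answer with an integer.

A. "10101010111" → no match
B → match
C. "10" → match
D. "00" → match
E → no match
F. "00011111101" → match
G. "001011110000" → no match
H. "000111110" → match
Total matched: 5

5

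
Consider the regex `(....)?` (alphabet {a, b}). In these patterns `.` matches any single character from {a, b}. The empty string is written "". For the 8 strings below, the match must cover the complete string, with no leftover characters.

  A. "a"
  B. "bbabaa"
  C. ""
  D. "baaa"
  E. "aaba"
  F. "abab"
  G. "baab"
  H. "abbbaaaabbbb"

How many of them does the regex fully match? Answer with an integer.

A. "a" → no match
B. "bbabaa" → no match
C. "" → match
D. "baaa" → match
E. "aaba" → match
F. "abab" → match
G. "baab" → match
H. "abbbaaaabbbb" → no match
Total matched: 5

5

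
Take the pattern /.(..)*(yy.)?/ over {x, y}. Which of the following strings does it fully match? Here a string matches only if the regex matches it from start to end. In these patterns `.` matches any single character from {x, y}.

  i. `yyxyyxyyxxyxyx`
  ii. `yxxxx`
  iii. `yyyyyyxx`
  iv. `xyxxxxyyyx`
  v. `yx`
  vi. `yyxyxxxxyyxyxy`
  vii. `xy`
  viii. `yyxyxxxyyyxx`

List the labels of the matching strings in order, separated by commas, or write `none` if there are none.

i → no match
ii. `yxxxx` → match
iii. `yyyyyyxx` → no match
iv. `xyxxxxyyyx` → match
v. `yx` → no match
vi → no match
vii. `xy` → no match
viii. `yyxyxxxyyyxx` → no match

ii, iv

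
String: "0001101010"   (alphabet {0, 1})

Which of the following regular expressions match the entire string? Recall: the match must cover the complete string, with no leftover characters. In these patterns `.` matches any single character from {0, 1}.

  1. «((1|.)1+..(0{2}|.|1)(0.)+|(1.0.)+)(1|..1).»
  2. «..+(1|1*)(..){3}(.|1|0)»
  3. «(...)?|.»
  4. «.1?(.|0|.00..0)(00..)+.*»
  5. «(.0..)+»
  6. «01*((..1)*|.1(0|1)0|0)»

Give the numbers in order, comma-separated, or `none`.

2

1 → no match
2 → match
3 → no match
4 → no match
5 → no match
6 → no match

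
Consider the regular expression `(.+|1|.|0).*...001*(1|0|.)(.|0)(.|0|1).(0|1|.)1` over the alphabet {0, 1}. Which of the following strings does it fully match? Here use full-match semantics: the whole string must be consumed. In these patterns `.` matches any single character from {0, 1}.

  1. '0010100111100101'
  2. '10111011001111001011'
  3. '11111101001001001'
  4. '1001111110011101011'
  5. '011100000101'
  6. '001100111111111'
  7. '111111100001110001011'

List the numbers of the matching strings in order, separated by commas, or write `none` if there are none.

1, 2, 3, 4, 5, 6

1 → match
2 → match
3 → match
4 → match
5. '011100000101' → match
6 → match
7 → no match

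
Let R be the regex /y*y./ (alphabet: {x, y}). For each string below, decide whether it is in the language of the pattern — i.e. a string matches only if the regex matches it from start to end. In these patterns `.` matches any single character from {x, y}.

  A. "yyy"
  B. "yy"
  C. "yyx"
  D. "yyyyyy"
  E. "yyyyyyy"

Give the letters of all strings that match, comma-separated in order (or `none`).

A, B, C, D, E

A → match
B → match
C → match
D → match
E → match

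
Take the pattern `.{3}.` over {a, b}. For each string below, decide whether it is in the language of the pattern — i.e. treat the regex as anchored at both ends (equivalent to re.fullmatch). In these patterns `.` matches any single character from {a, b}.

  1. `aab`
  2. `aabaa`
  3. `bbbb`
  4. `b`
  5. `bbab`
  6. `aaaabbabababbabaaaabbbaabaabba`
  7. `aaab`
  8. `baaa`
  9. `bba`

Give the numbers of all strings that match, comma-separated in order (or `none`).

3, 5, 7, 8

1 → no match
2 → no match
3 → match
4 → no match
5 → match
6 → no match
7 → match
8 → match
9 → no match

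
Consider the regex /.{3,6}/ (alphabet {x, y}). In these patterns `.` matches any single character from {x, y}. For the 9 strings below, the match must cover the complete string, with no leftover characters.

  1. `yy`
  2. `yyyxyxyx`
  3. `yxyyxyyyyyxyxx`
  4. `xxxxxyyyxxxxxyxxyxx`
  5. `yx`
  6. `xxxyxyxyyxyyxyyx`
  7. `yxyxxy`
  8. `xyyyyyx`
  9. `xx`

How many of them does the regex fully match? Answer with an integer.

1

1 → no match
2 → no match
3 → no match
4 → no match
5 → no match
6 → no match
7 → match
8 → no match
9 → no match
Total matched: 1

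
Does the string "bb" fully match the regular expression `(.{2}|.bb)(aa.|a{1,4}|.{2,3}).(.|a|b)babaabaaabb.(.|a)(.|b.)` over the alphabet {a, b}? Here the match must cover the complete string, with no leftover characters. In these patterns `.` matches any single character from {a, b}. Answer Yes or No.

No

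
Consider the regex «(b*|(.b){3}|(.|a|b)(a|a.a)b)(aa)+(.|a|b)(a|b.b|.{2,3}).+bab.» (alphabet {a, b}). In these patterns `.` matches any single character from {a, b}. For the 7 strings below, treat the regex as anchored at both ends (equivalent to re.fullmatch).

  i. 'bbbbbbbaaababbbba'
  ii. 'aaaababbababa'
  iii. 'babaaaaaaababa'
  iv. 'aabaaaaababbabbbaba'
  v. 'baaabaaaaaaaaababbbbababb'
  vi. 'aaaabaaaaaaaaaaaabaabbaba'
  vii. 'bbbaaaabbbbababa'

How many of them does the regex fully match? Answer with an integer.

6

i → no match
ii → match
iii → match
iv → match
v → match
vi → match
vii → match
Total matched: 6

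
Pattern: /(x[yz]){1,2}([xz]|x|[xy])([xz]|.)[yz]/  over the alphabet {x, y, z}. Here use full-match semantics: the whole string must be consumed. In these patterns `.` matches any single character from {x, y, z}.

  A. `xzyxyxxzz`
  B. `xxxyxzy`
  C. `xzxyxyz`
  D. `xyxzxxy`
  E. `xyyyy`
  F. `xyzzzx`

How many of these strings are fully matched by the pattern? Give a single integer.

3

A. `xzyxyxxzz` → no match
B. `xxxyxzy` → no match
C. `xzxyxyz` → match
D. `xyxzxxy` → match
E. `xyyyy` → match
F. `xyzzzx` → no match
Total matched: 3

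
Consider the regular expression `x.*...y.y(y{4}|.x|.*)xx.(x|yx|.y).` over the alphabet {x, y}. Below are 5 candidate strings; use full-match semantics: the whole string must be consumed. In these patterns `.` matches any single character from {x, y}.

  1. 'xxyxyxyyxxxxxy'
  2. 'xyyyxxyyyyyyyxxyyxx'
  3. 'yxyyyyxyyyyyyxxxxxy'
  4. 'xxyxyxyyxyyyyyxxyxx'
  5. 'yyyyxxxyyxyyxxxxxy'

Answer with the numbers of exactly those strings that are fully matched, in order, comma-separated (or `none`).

1, 2, 4

1 → match
2 → match
3 → no match — must start with 'x'
4 → match
5 → no match — must start with 'x'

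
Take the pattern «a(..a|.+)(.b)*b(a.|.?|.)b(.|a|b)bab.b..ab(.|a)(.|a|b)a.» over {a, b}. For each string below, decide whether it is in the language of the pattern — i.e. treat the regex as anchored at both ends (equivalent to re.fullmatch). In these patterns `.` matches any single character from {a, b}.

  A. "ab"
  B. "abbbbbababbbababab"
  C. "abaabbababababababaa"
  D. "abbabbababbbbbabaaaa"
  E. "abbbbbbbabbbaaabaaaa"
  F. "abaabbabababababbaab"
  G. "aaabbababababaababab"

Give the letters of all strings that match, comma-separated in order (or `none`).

A → no match
B → match
C → match
D → match
E → match
F → match
G → no match

B, C, D, E, F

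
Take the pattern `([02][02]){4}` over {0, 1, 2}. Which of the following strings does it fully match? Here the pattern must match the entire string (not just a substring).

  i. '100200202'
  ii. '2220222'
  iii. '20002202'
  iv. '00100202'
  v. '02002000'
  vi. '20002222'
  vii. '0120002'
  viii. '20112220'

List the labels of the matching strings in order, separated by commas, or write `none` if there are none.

iii, v, vi

i → no match
ii → no match
iii → match
iv → no match
v → match
vi → match
vii → no match
viii → no match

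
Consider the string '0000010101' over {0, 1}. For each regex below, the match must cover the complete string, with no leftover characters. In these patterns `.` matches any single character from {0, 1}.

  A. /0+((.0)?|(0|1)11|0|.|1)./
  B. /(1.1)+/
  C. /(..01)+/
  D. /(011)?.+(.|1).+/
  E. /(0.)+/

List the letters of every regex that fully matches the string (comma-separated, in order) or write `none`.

A → no match
B → no match — must start with '1'
C → no match
D → match
E → match

D, E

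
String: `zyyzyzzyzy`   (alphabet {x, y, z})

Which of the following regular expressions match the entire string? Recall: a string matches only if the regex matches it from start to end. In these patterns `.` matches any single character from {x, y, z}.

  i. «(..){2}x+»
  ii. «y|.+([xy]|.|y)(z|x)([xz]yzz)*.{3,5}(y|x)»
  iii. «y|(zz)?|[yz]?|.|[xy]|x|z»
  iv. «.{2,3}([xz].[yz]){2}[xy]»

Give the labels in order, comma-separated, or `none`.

i → no match — must end with `x`
ii → match
iii → no match
iv → match

ii, iv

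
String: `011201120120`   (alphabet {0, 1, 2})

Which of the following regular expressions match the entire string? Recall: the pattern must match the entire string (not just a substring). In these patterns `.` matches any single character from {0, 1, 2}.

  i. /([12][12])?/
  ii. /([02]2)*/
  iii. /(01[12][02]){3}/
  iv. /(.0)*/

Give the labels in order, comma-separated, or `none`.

iii

i → no match
ii → no match
iii → match
iv → no match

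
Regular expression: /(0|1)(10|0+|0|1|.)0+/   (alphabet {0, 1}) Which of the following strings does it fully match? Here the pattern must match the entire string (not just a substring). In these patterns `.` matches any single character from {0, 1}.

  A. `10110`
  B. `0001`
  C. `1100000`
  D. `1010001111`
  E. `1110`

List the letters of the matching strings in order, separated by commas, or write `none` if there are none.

C

A. `10110` → no match
B. `0001` → no match — must end with `0`
C. `1100000` → match
D. `1010001111` → no match — must end with `0`
E. `1110` → no match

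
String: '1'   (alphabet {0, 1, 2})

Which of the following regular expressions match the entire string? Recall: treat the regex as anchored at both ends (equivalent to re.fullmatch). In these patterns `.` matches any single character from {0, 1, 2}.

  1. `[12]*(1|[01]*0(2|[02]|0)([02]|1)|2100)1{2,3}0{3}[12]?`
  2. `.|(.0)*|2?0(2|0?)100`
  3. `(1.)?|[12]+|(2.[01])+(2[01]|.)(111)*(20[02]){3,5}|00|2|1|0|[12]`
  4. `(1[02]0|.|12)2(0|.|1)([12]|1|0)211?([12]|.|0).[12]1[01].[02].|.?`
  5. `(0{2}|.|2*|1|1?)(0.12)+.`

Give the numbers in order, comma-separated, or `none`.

2, 3, 4

1 → no match
2 → match
3 → match
4 → match
5 → no match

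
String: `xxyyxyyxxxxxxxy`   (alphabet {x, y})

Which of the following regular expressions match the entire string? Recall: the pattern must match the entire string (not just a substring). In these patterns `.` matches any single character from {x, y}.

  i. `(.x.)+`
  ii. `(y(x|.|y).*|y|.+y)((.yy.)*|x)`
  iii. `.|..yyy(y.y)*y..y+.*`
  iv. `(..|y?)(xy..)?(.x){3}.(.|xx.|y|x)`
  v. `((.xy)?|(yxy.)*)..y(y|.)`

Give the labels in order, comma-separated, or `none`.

i → match
ii → match
iii → no match
iv → no match
v → no match

i, ii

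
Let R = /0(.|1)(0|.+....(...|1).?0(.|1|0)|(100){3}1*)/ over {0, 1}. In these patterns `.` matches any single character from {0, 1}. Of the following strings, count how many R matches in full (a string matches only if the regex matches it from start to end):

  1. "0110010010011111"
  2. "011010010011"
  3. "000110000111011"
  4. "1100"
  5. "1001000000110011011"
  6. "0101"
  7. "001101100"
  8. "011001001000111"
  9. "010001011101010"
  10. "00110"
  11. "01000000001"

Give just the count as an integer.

1 → match
2. "011010010011" → no match
3 → no match
4. "1100" → no match — must start with "0"
5 → no match — must start with "0"
6. "0101" → no match
7. "001101100" → no match
8 → no match
9 → no match
10. "00110" → no match
11. "01000000001" → no match
Total matched: 1

1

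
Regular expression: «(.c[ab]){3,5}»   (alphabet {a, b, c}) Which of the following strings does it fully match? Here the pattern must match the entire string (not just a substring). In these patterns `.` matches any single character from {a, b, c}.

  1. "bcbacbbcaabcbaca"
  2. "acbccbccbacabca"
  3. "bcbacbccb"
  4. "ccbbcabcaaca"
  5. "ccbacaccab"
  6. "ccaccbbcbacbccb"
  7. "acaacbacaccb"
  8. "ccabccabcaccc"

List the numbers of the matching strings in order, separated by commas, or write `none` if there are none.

1 → no match
2 → match
3 → match
4 → match
5 → no match
6 → match
7 → match
8 → no match

2, 3, 4, 6, 7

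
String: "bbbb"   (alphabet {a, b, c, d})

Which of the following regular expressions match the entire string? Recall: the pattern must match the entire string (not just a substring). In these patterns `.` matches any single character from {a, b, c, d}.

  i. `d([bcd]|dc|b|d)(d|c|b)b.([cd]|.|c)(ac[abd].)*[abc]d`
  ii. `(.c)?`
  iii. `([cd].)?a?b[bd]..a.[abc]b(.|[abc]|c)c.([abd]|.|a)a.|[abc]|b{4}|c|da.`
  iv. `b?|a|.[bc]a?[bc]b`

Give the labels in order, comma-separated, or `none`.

iii, iv

i → no match — must start with "d"
ii → no match
iii → match
iv → match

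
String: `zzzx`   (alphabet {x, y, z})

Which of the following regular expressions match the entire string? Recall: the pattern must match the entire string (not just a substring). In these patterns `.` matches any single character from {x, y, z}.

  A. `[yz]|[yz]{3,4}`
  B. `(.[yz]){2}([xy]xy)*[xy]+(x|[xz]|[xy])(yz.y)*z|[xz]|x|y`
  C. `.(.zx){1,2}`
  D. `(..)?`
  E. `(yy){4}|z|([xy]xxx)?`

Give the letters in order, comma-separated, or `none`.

A → no match
B → no match
C → match
D → no match
E → no match

C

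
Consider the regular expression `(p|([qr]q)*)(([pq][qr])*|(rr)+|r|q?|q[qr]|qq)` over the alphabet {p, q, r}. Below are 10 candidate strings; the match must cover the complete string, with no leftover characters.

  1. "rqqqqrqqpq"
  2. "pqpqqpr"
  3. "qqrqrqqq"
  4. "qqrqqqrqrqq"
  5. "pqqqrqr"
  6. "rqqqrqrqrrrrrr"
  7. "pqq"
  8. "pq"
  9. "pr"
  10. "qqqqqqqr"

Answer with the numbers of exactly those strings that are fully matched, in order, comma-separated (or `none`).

1 → match
2 → no match
3 → match
4 → match
5 → match
6 → match
7 → match
8 → match
9 → match
10 → match

1, 3, 4, 5, 6, 7, 8, 9, 10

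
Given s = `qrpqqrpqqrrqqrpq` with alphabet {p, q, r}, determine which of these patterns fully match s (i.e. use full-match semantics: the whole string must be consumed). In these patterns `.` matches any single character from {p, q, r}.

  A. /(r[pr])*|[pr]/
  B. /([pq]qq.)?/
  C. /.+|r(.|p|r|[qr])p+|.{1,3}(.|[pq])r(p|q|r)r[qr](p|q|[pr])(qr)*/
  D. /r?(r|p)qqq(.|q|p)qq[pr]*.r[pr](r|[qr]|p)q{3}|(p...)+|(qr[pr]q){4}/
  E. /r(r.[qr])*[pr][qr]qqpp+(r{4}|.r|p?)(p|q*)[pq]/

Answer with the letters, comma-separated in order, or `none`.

A → no match
B → no match
C → match
D → match
E → no match — must start with `r`

C, D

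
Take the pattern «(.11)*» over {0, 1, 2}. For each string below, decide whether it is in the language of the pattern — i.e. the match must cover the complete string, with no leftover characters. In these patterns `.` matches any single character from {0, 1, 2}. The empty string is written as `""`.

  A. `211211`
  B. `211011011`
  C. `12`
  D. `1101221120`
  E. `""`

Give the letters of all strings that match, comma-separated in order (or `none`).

A → match
B → match
C → no match
D → no match
E → match

A, B, E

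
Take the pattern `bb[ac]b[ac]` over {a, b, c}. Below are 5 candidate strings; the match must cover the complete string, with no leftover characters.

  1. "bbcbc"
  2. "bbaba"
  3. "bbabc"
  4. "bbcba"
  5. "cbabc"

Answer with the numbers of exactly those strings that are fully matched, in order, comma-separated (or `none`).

1 → match
2 → match
3 → match
4 → match
5 → no match — must start with "bb"

1, 2, 3, 4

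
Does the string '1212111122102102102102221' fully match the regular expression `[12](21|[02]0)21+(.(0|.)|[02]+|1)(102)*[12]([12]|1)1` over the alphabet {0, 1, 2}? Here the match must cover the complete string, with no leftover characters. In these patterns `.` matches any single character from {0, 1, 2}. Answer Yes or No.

Yes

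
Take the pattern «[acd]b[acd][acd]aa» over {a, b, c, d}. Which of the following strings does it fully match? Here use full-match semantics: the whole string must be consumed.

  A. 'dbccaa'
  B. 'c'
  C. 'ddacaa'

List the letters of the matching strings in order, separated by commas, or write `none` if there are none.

A → match
B → no match — must end with 'aa'
C → no match

A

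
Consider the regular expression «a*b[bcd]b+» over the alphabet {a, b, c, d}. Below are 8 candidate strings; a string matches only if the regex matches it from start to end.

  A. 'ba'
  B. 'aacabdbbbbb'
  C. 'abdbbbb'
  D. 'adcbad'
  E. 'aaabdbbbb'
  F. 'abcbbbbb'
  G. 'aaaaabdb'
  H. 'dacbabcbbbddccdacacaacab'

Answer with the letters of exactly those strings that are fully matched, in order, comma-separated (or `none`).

C, E, F, G

A → no match — must end with 'b'
B → no match
C → match
D → no match — must end with 'b'
E → match
F → match
G → match
H → no match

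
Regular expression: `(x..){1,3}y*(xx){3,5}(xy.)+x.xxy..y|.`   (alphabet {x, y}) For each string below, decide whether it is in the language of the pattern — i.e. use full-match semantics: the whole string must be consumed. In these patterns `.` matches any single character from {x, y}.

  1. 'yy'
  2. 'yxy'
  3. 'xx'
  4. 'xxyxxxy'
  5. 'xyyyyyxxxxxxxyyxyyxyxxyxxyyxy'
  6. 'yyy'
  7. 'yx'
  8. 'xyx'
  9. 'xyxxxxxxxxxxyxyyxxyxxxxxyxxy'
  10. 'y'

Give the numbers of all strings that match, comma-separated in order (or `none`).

5, 10

1 → no match
2 → no match
3 → no match
4 → no match
5 → match
6 → no match
7 → no match
8 → no match
9 → no match
10 → match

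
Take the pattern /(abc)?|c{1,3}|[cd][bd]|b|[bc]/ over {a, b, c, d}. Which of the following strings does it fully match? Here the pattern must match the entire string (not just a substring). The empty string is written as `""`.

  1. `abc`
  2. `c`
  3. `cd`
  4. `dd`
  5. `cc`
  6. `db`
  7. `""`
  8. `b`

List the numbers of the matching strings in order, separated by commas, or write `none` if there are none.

1, 2, 3, 4, 5, 6, 7, 8

1 → match
2 → match
3 → match
4 → match
5 → match
6 → match
7 → match
8 → match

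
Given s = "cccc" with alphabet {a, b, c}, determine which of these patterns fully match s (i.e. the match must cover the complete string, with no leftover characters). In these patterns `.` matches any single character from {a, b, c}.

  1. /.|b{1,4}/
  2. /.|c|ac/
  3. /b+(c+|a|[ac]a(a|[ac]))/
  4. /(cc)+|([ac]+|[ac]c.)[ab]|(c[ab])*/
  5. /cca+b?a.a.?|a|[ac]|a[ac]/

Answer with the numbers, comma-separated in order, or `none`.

4

1 → no match
2 → no match
3 → no match — must start with "b"
4 → match
5 → no match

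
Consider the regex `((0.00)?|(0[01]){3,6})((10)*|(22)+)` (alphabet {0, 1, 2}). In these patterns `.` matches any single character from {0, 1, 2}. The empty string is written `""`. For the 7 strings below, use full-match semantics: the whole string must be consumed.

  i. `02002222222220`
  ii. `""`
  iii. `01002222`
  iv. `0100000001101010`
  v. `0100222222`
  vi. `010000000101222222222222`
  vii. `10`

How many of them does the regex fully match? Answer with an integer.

i → no match
ii → match
iii → match
iv → match
v → match
vi → match
vii → match
Total matched: 6

6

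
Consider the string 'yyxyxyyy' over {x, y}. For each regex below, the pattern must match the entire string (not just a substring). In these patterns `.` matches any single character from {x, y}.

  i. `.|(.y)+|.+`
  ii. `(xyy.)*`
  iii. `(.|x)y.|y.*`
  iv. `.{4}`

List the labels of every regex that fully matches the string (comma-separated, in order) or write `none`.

i, iii

i → match
ii → no match
iii → match
iv → no match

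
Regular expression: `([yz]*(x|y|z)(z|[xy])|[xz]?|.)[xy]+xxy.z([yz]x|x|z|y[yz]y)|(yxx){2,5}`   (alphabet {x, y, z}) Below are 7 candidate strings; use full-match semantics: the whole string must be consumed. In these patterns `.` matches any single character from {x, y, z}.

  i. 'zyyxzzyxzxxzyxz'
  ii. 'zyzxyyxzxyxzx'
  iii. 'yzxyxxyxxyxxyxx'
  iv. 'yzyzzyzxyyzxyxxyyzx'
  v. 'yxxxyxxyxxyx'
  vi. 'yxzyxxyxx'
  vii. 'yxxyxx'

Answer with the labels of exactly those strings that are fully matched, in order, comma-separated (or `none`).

i → no match
ii → no match
iii → no match
iv → no match
v → no match
vi → no match
vii → match

vii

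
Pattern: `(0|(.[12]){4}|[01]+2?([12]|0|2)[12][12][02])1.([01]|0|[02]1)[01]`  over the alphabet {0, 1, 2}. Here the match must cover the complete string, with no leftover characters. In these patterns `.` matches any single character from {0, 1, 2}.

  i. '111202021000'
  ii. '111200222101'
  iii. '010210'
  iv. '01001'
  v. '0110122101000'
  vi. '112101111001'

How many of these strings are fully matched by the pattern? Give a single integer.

5

i → match
ii → no match
iii → match
iv → match
v → match
vi → match
Total matched: 5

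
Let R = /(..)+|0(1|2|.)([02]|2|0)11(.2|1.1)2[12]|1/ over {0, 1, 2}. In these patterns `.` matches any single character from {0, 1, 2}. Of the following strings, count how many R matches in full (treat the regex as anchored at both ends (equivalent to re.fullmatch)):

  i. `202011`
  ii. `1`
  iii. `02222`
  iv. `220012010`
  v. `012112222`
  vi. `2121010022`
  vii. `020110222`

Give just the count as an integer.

i → match
ii → match
iii → no match
iv → no match
v → match
vi → match
vii → match
Total matched: 5

5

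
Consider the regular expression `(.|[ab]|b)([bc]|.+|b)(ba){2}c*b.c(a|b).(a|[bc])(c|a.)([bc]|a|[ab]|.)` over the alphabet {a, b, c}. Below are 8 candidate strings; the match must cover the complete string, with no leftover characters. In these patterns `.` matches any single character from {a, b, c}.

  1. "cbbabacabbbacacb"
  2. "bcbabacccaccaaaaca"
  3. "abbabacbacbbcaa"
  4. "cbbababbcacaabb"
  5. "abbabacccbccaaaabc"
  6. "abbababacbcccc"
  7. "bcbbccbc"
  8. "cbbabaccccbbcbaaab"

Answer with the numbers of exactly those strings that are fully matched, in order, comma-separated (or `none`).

1 → no match
2 → no match
3 → no match
4 → match
5 → match
6 → match
7 → no match
8 → no match

4, 5, 6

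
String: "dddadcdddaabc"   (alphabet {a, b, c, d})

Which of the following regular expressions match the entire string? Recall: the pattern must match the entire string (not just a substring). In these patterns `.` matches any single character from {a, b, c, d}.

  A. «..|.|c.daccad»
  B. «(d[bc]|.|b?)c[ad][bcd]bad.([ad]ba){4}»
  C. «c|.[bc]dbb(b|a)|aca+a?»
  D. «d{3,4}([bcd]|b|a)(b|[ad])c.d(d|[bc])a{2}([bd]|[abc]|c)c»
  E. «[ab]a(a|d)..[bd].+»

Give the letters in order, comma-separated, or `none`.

D

A → no match
B → no match — must end with "ba"
C → no match
D → match
E → no match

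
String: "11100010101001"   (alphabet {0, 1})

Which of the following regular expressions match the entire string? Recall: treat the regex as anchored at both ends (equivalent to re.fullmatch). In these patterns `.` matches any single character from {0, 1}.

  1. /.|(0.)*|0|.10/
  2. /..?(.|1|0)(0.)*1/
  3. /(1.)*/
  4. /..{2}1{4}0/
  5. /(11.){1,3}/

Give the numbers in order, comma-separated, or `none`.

1 → no match
2 → match
3 → no match
4 → no match — must end with "10"
5 → no match

2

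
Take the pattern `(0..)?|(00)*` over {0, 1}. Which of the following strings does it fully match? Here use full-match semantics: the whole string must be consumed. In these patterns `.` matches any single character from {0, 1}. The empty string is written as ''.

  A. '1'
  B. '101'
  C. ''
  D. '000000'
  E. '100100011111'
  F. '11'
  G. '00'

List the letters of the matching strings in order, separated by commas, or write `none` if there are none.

A → no match
B → no match
C → match
D → match
E → no match
F → no match
G → match

C, D, G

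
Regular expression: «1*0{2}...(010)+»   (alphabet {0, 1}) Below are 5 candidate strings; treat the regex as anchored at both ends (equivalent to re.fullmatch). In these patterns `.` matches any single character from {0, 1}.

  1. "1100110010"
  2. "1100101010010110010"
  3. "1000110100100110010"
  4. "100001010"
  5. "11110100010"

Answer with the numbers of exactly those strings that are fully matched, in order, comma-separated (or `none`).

1 → match
2 → no match
3 → no match
4 → match
5 → no match

1, 4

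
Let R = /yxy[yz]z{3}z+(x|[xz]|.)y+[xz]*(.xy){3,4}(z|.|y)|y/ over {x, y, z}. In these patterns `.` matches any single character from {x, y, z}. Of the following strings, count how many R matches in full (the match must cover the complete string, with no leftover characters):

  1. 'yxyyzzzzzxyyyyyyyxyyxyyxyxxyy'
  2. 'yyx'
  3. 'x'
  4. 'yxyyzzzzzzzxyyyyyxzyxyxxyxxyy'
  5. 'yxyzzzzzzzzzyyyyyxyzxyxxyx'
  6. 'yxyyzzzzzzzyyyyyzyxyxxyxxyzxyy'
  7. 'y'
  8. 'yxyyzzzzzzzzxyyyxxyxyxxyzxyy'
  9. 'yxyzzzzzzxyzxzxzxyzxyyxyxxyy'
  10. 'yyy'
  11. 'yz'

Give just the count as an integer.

1 → match
2 → no match
3 → no match
4 → match
5 → match
6 → match
7 → match
8 → match
9 → match
10 → no match
11 → no match
Total matched: 7

7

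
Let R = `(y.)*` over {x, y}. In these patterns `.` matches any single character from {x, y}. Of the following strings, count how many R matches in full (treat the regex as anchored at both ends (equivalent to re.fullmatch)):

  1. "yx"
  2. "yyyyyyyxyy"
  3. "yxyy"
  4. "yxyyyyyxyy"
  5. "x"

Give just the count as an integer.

4

1 → match
2 → match
3 → match
4 → match
5 → no match
Total matched: 4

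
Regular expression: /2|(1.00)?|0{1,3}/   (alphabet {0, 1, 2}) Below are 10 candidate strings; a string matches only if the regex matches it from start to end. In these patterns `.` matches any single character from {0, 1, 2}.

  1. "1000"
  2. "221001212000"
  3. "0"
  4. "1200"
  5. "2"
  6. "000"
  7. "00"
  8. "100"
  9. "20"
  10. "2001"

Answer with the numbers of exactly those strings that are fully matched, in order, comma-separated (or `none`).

1 → match
2 → no match
3 → match
4 → match
5 → match
6 → match
7 → match
8 → no match
9 → no match
10 → no match

1, 3, 4, 5, 6, 7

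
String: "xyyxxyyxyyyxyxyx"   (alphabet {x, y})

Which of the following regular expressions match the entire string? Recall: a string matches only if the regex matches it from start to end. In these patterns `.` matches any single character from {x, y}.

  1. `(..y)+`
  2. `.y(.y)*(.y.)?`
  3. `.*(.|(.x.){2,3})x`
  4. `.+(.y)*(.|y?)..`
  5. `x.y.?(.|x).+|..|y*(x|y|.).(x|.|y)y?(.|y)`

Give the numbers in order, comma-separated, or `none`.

3, 4, 5

1 → no match — must end with "y"
2 → no match
3 → match
4 → match
5 → match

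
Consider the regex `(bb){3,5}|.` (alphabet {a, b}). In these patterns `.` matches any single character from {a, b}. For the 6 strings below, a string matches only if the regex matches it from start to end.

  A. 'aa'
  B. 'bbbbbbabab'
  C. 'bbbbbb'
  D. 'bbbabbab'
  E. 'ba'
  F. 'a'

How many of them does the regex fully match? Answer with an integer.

A → no match
B → no match
C → match
D → no match
E → no match
F → match
Total matched: 2

2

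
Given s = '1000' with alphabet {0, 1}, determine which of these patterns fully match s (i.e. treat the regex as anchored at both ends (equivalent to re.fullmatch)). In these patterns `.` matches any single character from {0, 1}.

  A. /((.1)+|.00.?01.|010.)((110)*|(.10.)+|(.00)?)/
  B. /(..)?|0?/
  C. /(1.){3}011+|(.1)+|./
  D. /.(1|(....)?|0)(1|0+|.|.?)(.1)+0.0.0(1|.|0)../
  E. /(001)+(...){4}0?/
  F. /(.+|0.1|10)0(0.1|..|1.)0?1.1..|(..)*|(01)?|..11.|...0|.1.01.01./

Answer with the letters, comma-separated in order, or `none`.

F

A → no match
B → no match
C → no match
D → no match
E → no match — must start with '001'
F → match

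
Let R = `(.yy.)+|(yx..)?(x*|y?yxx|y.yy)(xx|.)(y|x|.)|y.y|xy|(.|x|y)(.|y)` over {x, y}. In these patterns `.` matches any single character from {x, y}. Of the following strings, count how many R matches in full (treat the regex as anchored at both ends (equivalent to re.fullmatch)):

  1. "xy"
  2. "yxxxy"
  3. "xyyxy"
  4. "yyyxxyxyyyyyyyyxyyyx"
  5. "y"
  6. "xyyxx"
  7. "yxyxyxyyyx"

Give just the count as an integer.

1. "xy" → match
2. "yxxxy" → match
3. "xyyxy" → no match
4 → no match
5. "y" → no match
6. "xyyxx" → no match
7. "yxyxyxyyyx" → match
Total matched: 3

3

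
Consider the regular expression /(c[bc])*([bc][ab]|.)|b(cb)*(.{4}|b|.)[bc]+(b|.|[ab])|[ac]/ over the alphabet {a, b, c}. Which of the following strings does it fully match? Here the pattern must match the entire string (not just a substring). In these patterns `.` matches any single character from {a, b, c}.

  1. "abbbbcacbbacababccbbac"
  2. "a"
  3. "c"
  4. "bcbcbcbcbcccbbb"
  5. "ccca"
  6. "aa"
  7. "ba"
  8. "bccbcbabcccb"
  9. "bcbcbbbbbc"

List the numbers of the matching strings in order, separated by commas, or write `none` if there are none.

2, 3, 4, 5, 7, 9

1 → no match
2. "a" → match
3. "c" → match
4 → match
5. "ccca" → match
6. "aa" → no match
7. "ba" → match
8. "bccbcbabcccb" → no match
9. "bcbcbbbbbc" → match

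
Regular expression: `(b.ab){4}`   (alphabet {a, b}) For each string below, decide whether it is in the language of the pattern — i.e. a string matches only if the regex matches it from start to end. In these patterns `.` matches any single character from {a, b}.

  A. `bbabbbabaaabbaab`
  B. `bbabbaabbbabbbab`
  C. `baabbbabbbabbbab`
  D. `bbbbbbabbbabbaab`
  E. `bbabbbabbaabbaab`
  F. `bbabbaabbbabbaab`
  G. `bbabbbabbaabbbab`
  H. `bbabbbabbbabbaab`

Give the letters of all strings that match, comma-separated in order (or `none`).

A → no match
B → match
C → match
D → no match
E → match
F → match
G → match
H → match

B, C, E, F, G, H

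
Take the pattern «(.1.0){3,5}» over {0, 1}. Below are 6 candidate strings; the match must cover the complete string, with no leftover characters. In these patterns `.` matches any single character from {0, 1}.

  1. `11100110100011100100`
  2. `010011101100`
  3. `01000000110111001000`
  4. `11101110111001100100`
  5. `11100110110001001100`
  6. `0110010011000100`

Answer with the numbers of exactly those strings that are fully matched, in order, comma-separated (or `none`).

2, 4, 5, 6

1 → no match
2 → match
3 → no match
4 → match
5 → match
6 → match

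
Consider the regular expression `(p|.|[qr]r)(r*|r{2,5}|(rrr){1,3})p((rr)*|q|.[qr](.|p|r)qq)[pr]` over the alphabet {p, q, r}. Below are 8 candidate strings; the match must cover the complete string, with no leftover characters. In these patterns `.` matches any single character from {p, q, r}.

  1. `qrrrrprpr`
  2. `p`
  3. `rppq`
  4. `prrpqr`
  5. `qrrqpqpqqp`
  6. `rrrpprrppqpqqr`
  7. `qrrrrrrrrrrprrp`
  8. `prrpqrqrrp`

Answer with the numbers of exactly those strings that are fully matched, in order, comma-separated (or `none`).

4, 7

1 → no match
2 → no match
3 → no match
4 → match
5 → no match
6 → no match
7 → match
8 → no match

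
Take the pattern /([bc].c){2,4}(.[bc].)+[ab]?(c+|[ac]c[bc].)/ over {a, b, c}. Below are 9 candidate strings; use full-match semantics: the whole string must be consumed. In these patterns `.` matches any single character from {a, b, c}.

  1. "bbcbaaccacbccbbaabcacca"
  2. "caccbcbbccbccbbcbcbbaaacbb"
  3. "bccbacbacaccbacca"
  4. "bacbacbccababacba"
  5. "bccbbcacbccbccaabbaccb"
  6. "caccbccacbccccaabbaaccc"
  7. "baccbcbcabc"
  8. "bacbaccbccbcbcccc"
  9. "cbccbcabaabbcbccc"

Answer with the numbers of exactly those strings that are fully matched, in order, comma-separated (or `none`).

2, 3, 4, 5, 6, 7, 8, 9

1 → no match
2 → match
3 → match
4 → match
5 → match
6 → match
7 → match
8 → match
9 → match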